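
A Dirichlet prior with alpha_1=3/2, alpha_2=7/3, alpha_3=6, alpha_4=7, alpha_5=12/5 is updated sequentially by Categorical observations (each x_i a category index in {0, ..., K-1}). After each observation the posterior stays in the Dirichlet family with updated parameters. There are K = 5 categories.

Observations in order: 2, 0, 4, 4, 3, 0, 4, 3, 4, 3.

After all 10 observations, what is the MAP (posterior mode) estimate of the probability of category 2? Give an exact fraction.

180/727

obs 1: x=2 → posterior Dirichlet(3/2, 7/3, 7, 7, 12/5)
obs 2: x=0 → posterior Dirichlet(5/2, 7/3, 7, 7, 12/5)
obs 3: x=4 → posterior Dirichlet(5/2, 7/3, 7, 7, 17/5)
obs 4: x=4 → posterior Dirichlet(5/2, 7/3, 7, 7, 22/5)
obs 5: x=3 → posterior Dirichlet(5/2, 7/3, 7, 8, 22/5)
obs 6: x=0 → posterior Dirichlet(7/2, 7/3, 7, 8, 22/5)
obs 7: x=4 → posterior Dirichlet(7/2, 7/3, 7, 8, 27/5)
obs 8: x=3 → posterior Dirichlet(7/2, 7/3, 7, 9, 27/5)
obs 9: x=4 → posterior Dirichlet(7/2, 7/3, 7, 9, 32/5)
obs 10: x=3 → posterior Dirichlet(7/2, 7/3, 7, 10, 32/5)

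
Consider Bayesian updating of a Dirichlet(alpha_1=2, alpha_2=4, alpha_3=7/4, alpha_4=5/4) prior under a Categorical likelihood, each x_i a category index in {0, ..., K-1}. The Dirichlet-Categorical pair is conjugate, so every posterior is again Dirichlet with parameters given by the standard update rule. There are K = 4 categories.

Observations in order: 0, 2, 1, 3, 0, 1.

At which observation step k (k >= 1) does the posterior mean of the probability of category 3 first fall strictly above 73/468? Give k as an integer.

obs 1: x=0 → posterior Dirichlet(3, 4, 7/4, 5/4)
obs 2: x=2 → posterior Dirichlet(3, 4, 11/4, 5/4)
obs 3: x=1 → posterior Dirichlet(3, 5, 11/4, 5/4)
obs 4: x=3 → posterior Dirichlet(3, 5, 11/4, 9/4)
obs 5: x=0 → posterior Dirichlet(4, 5, 11/4, 9/4)
obs 6: x=1 → posterior Dirichlet(4, 6, 11/4, 9/4)

k = 4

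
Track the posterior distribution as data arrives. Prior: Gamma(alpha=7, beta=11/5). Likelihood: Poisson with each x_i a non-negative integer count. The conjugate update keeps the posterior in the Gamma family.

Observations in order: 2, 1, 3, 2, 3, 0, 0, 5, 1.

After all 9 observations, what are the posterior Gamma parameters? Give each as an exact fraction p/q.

alpha=24, beta=56/5

obs 1: x=2 → posterior Gamma(9, 16/5)
obs 2: x=1 → posterior Gamma(10, 21/5)
obs 3: x=3 → posterior Gamma(13, 26/5)
obs 4: x=2 → posterior Gamma(15, 31/5)
obs 5: x=3 → posterior Gamma(18, 36/5)
obs 6: x=0 → posterior Gamma(18, 41/5)
obs 7: x=0 → posterior Gamma(18, 46/5)
obs 8: x=5 → posterior Gamma(23, 51/5)
obs 9: x=1 → posterior Gamma(24, 56/5)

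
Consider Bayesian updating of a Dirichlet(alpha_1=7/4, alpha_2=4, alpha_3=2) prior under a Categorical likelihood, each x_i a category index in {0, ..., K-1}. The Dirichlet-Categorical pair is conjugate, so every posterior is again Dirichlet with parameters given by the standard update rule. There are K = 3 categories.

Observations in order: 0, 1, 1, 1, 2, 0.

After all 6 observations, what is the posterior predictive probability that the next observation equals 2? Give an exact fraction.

obs 1: x=0 → posterior Dirichlet(11/4, 4, 2)
obs 2: x=1 → posterior Dirichlet(11/4, 5, 2)
obs 3: x=1 → posterior Dirichlet(11/4, 6, 2)
obs 4: x=1 → posterior Dirichlet(11/4, 7, 2)
obs 5: x=2 → posterior Dirichlet(11/4, 7, 3)
obs 6: x=0 → posterior Dirichlet(15/4, 7, 3)

12/55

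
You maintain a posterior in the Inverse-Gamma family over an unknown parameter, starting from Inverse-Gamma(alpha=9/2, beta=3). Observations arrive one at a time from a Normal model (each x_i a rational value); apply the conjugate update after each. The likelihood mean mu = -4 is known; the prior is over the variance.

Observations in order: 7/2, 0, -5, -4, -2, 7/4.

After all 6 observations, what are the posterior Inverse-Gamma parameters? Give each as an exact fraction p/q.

obs 1: x=7/2 → posterior Inverse-Gamma(5, 249/8)
obs 2: x=0 → posterior Inverse-Gamma(11/2, 313/8)
obs 3: x=-5 → posterior Inverse-Gamma(6, 317/8)
obs 4: x=-4 → posterior Inverse-Gamma(13/2, 317/8)
obs 5: x=-2 → posterior Inverse-Gamma(7, 333/8)
obs 6: x=7/4 → posterior Inverse-Gamma(15/2, 1861/32)

alpha=15/2, beta=1861/32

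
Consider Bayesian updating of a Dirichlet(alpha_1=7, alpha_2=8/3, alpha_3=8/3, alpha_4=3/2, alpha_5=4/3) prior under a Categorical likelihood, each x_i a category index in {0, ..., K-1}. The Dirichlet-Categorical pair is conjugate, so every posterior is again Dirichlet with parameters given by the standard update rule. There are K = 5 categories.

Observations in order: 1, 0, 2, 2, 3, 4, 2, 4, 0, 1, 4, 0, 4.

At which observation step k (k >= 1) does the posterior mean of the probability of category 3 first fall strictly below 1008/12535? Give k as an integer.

k = 4

obs 1: x=1 → posterior Dirichlet(7, 11/3, 8/3, 3/2, 4/3)
obs 2: x=0 → posterior Dirichlet(8, 11/3, 8/3, 3/2, 4/3)
obs 3: x=2 → posterior Dirichlet(8, 11/3, 11/3, 3/2, 4/3)
obs 4: x=2 → posterior Dirichlet(8, 11/3, 14/3, 3/2, 4/3)
obs 5: x=3 → posterior Dirichlet(8, 11/3, 14/3, 5/2, 4/3)
obs 6: x=4 → posterior Dirichlet(8, 11/3, 14/3, 5/2, 7/3)
obs 7: x=2 → posterior Dirichlet(8, 11/3, 17/3, 5/2, 7/3)
obs 8: x=4 → posterior Dirichlet(8, 11/3, 17/3, 5/2, 10/3)
obs 9: x=0 → posterior Dirichlet(9, 11/3, 17/3, 5/2, 10/3)
obs 10: x=1 → posterior Dirichlet(9, 14/3, 17/3, 5/2, 10/3)
obs 11: x=4 → posterior Dirichlet(9, 14/3, 17/3, 5/2, 13/3)
obs 12: x=0 → posterior Dirichlet(10, 14/3, 17/3, 5/2, 13/3)
obs 13: x=4 → posterior Dirichlet(10, 14/3, 17/3, 5/2, 16/3)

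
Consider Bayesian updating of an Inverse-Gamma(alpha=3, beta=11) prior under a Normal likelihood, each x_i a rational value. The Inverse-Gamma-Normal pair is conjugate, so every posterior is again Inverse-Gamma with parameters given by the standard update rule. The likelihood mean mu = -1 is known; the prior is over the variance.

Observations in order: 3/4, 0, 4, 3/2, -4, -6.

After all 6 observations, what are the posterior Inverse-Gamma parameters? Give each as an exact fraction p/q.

obs 1: x=3/4 → posterior Inverse-Gamma(7/2, 401/32)
obs 2: x=0 → posterior Inverse-Gamma(4, 417/32)
obs 3: x=4 → posterior Inverse-Gamma(9/2, 817/32)
obs 4: x=3/2 → posterior Inverse-Gamma(5, 917/32)
obs 5: x=-4 → posterior Inverse-Gamma(11/2, 1061/32)
obs 6: x=-6 → posterior Inverse-Gamma(6, 1461/32)

alpha=6, beta=1461/32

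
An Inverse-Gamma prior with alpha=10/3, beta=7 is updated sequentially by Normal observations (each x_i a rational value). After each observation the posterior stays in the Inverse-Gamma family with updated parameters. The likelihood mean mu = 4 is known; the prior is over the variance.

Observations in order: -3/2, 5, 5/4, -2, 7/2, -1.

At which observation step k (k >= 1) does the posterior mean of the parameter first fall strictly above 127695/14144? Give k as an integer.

obs 1: x=-3/2 → posterior Inverse-Gamma(23/6, 177/8)
obs 2: x=5 → posterior Inverse-Gamma(13/3, 181/8)
obs 3: x=5/4 → posterior Inverse-Gamma(29/6, 845/32)
obs 4: x=-2 → posterior Inverse-Gamma(16/3, 1421/32)
obs 5: x=7/2 → posterior Inverse-Gamma(35/6, 1425/32)
obs 6: x=-1 → posterior Inverse-Gamma(19/3, 1825/32)

k = 4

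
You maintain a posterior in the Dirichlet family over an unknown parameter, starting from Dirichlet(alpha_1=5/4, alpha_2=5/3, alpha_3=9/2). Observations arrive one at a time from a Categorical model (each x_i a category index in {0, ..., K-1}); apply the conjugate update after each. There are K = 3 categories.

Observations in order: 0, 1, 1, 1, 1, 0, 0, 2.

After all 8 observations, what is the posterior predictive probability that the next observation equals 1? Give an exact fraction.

68/185

obs 1: x=0 → posterior Dirichlet(9/4, 5/3, 9/2)
obs 2: x=1 → posterior Dirichlet(9/4, 8/3, 9/2)
obs 3: x=1 → posterior Dirichlet(9/4, 11/3, 9/2)
obs 4: x=1 → posterior Dirichlet(9/4, 14/3, 9/2)
obs 5: x=1 → posterior Dirichlet(9/4, 17/3, 9/2)
obs 6: x=0 → posterior Dirichlet(13/4, 17/3, 9/2)
obs 7: x=0 → posterior Dirichlet(17/4, 17/3, 9/2)
obs 8: x=2 → posterior Dirichlet(17/4, 17/3, 11/2)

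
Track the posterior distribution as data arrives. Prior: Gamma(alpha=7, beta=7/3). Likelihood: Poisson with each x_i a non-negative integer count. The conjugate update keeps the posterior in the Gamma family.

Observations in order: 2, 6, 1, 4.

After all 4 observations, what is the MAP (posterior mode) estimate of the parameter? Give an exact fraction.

3

obs 1: x=2 → posterior Gamma(9, 10/3)
obs 2: x=6 → posterior Gamma(15, 13/3)
obs 3: x=1 → posterior Gamma(16, 16/3)
obs 4: x=4 → posterior Gamma(20, 19/3)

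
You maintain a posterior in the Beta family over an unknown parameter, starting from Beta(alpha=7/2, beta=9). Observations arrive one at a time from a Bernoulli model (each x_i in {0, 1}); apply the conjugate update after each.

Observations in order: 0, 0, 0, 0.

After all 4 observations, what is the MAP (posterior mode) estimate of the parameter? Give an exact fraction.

5/29

obs 1: x=0 → posterior Beta(7/2, 10)
obs 2: x=0 → posterior Beta(7/2, 11)
obs 3: x=0 → posterior Beta(7/2, 12)
obs 4: x=0 → posterior Beta(7/2, 13)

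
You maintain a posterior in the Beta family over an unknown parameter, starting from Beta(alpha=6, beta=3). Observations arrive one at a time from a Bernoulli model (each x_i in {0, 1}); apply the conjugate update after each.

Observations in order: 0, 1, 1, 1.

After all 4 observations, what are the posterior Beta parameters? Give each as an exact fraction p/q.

obs 1: x=0 → posterior Beta(6, 4)
obs 2: x=1 → posterior Beta(7, 4)
obs 3: x=1 → posterior Beta(8, 4)
obs 4: x=1 → posterior Beta(9, 4)

alpha=9, beta=4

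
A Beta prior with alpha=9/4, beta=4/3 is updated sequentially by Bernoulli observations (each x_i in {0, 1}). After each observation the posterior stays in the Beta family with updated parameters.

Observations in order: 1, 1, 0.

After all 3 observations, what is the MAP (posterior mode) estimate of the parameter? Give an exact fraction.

39/55

obs 1: x=1 → posterior Beta(13/4, 4/3)
obs 2: x=1 → posterior Beta(17/4, 4/3)
obs 3: x=0 → posterior Beta(17/4, 7/3)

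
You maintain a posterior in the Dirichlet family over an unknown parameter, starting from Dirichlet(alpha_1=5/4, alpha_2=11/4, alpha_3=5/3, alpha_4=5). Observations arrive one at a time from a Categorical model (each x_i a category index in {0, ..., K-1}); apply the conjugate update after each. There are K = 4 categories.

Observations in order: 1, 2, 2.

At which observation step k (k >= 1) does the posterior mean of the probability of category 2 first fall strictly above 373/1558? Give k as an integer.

obs 1: x=1 → posterior Dirichlet(5/4, 15/4, 5/3, 5)
obs 2: x=2 → posterior Dirichlet(5/4, 15/4, 8/3, 5)
obs 3: x=2 → posterior Dirichlet(5/4, 15/4, 11/3, 5)

k = 3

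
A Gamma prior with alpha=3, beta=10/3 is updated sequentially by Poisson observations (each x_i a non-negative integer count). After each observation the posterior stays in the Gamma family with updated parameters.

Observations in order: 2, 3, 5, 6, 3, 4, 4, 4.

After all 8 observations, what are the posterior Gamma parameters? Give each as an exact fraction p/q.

alpha=34, beta=34/3

obs 1: x=2 → posterior Gamma(5, 13/3)
obs 2: x=3 → posterior Gamma(8, 16/3)
obs 3: x=5 → posterior Gamma(13, 19/3)
obs 4: x=6 → posterior Gamma(19, 22/3)
obs 5: x=3 → posterior Gamma(22, 25/3)
obs 6: x=4 → posterior Gamma(26, 28/3)
obs 7: x=4 → posterior Gamma(30, 31/3)
obs 8: x=4 → posterior Gamma(34, 34/3)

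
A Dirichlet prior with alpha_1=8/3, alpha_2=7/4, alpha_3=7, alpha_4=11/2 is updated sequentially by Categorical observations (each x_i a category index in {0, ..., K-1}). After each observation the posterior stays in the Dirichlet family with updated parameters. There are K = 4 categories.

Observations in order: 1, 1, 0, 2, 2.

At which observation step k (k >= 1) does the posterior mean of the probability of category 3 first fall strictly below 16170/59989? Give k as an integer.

k = 4

obs 1: x=1 → posterior Dirichlet(8/3, 11/4, 7, 11/2)
obs 2: x=1 → posterior Dirichlet(8/3, 15/4, 7, 11/2)
obs 3: x=0 → posterior Dirichlet(11/3, 15/4, 7, 11/2)
obs 4: x=2 → posterior Dirichlet(11/3, 15/4, 8, 11/2)
obs 5: x=2 → posterior Dirichlet(11/3, 15/4, 9, 11/2)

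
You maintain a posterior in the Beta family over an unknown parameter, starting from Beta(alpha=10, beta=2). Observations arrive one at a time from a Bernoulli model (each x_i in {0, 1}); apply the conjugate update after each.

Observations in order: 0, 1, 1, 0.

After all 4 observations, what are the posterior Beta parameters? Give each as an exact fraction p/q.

alpha=12, beta=4

obs 1: x=0 → posterior Beta(10, 3)
obs 2: x=1 → posterior Beta(11, 3)
obs 3: x=1 → posterior Beta(12, 3)
obs 4: x=0 → posterior Beta(12, 4)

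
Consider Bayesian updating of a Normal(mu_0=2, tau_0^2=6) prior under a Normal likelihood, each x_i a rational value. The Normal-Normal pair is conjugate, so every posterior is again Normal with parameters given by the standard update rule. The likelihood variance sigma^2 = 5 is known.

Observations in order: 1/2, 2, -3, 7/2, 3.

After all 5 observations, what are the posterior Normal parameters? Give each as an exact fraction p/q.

mu_0=46/35, tau_0^2=6/7

obs 1: x=1/2 → posterior Normal(13/11, 30/11)
obs 2: x=2 → posterior Normal(25/17, 30/17)
obs 3: x=-3 → posterior Normal(7/23, 30/23)
obs 4: x=7/2 → posterior Normal(28/29, 30/29)
obs 5: x=3 → posterior Normal(46/35, 6/7)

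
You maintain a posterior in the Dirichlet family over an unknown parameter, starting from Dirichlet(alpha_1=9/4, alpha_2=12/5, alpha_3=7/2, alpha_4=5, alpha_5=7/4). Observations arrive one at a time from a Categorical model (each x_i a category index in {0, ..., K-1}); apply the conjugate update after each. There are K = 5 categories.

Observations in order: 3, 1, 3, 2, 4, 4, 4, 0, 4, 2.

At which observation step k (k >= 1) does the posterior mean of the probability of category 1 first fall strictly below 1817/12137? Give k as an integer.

obs 1: x=3 → posterior Dirichlet(9/4, 12/5, 7/2, 6, 7/4)
obs 2: x=1 → posterior Dirichlet(9/4, 17/5, 7/2, 6, 7/4)
obs 3: x=3 → posterior Dirichlet(9/4, 17/5, 7/2, 7, 7/4)
obs 4: x=2 → posterior Dirichlet(9/4, 17/5, 9/2, 7, 7/4)
obs 5: x=4 → posterior Dirichlet(9/4, 17/5, 9/2, 7, 11/4)
obs 6: x=4 → posterior Dirichlet(9/4, 17/5, 9/2, 7, 15/4)
obs 7: x=4 → posterior Dirichlet(9/4, 17/5, 9/2, 7, 19/4)
obs 8: x=0 → posterior Dirichlet(13/4, 17/5, 9/2, 7, 19/4)
obs 9: x=4 → posterior Dirichlet(13/4, 17/5, 9/2, 7, 23/4)
obs 10: x=2 → posterior Dirichlet(13/4, 17/5, 11/2, 7, 23/4)

k = 8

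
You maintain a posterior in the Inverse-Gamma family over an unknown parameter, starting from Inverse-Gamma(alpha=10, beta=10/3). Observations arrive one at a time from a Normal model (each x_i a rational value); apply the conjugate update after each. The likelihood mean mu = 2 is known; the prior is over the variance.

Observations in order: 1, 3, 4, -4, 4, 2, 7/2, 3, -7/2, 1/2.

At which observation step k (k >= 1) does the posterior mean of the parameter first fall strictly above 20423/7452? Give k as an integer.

k = 9

obs 1: x=1 → posterior Inverse-Gamma(21/2, 23/6)
obs 2: x=3 → posterior Inverse-Gamma(11, 13/3)
obs 3: x=4 → posterior Inverse-Gamma(23/2, 19/3)
obs 4: x=-4 → posterior Inverse-Gamma(12, 73/3)
obs 5: x=4 → posterior Inverse-Gamma(25/2, 79/3)
obs 6: x=2 → posterior Inverse-Gamma(13, 79/3)
obs 7: x=7/2 → posterior Inverse-Gamma(27/2, 659/24)
obs 8: x=3 → posterior Inverse-Gamma(14, 671/24)
obs 9: x=-7/2 → posterior Inverse-Gamma(29/2, 517/12)
obs 10: x=1/2 → posterior Inverse-Gamma(15, 1061/24)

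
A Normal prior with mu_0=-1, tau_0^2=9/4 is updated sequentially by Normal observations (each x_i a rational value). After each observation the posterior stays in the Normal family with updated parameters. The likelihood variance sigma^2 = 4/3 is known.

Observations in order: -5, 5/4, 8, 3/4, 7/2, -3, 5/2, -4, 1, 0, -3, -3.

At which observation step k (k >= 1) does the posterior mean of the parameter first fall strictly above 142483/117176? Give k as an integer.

obs 1: x=-5 → posterior Normal(-151/43, 36/43)
obs 2: x=5/4 → posterior Normal(-67/40, 18/35)
obs 3: x=8 → posterior Normal(395/388, 36/97)
obs 4: x=3/4 → posterior Normal(119/124, 9/31)
obs 5: x=7/2 → posterior Normal(427/302, 36/151)
obs 6: x=-3 → posterior Normal(265/356, 18/89)
obs 7: x=5/2 → posterior Normal(40/41, 36/205)
obs 8: x=-4 → posterior Normal(23/58, 9/58)
obs 9: x=1 → posterior Normal(17/37, 36/259)
obs 10: x=0 → posterior Normal(119/286, 18/143)
obs 11: x=-3 → posterior Normal(38/313, 36/313)
obs 12: x=-3 → posterior Normal(-43/340, 9/85)

k = 5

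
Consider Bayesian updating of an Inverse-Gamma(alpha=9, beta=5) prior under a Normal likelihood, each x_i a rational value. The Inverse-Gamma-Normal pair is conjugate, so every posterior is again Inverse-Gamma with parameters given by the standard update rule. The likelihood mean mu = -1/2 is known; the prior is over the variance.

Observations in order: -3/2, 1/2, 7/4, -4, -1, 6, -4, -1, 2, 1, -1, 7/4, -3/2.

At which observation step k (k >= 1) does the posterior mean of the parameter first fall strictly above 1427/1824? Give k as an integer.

obs 1: x=-3/2 → posterior Inverse-Gamma(19/2, 11/2)
obs 2: x=1/2 → posterior Inverse-Gamma(10, 6)
obs 3: x=7/4 → posterior Inverse-Gamma(21/2, 273/32)
obs 4: x=-4 → posterior Inverse-Gamma(11, 469/32)
obs 5: x=-1 → posterior Inverse-Gamma(23/2, 473/32)
obs 6: x=6 → posterior Inverse-Gamma(12, 1149/32)
obs 7: x=-4 → posterior Inverse-Gamma(25/2, 1345/32)
obs 8: x=-1 → posterior Inverse-Gamma(13, 1349/32)
obs 9: x=2 → posterior Inverse-Gamma(27/2, 1449/32)
obs 10: x=1 → posterior Inverse-Gamma(14, 1485/32)
obs 11: x=-1 → posterior Inverse-Gamma(29/2, 1489/32)
obs 12: x=7/4 → posterior Inverse-Gamma(15, 785/16)
obs 13: x=-3/2 → posterior Inverse-Gamma(31/2, 793/16)

k = 3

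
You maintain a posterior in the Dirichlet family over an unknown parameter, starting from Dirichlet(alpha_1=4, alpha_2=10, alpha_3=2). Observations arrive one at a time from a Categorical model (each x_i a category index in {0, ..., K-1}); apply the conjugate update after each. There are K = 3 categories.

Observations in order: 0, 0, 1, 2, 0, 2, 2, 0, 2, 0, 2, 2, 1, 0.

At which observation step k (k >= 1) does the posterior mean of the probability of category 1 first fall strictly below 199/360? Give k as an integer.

obs 1: x=0 → posterior Dirichlet(5, 10, 2)
obs 2: x=0 → posterior Dirichlet(6, 10, 2)
obs 3: x=1 → posterior Dirichlet(6, 11, 2)
obs 4: x=2 → posterior Dirichlet(6, 11, 3)
obs 5: x=0 → posterior Dirichlet(7, 11, 3)
obs 6: x=2 → posterior Dirichlet(7, 11, 4)
obs 7: x=2 → posterior Dirichlet(7, 11, 5)
obs 8: x=0 → posterior Dirichlet(8, 11, 5)
obs 9: x=2 → posterior Dirichlet(8, 11, 6)
obs 10: x=0 → posterior Dirichlet(9, 11, 6)
obs 11: x=2 → posterior Dirichlet(9, 11, 7)
obs 12: x=2 → posterior Dirichlet(9, 11, 8)
obs 13: x=1 → posterior Dirichlet(9, 12, 8)
obs 14: x=0 → posterior Dirichlet(10, 12, 8)

k = 4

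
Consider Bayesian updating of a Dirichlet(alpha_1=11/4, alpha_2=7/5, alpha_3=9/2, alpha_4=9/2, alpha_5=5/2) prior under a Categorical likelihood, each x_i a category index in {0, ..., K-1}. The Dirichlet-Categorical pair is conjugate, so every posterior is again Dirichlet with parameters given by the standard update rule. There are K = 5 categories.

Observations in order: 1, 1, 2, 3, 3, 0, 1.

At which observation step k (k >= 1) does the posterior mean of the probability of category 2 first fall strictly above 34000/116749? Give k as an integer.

obs 1: x=1 → posterior Dirichlet(11/4, 12/5, 9/2, 9/2, 5/2)
obs 2: x=1 → posterior Dirichlet(11/4, 17/5, 9/2, 9/2, 5/2)
obs 3: x=2 → posterior Dirichlet(11/4, 17/5, 11/2, 9/2, 5/2)
obs 4: x=3 → posterior Dirichlet(11/4, 17/5, 11/2, 11/2, 5/2)
obs 5: x=3 → posterior Dirichlet(11/4, 17/5, 11/2, 13/2, 5/2)
obs 6: x=0 → posterior Dirichlet(15/4, 17/5, 11/2, 13/2, 5/2)
obs 7: x=1 → posterior Dirichlet(15/4, 22/5, 11/2, 13/2, 5/2)

k = 3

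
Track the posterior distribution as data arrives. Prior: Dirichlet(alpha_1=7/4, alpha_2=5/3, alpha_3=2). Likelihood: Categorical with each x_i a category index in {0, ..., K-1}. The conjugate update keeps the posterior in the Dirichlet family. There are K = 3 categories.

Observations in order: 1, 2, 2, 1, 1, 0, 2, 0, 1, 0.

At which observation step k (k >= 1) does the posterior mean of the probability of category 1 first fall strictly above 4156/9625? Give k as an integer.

k = 5

obs 1: x=1 → posterior Dirichlet(7/4, 8/3, 2)
obs 2: x=2 → posterior Dirichlet(7/4, 8/3, 3)
obs 3: x=2 → posterior Dirichlet(7/4, 8/3, 4)
obs 4: x=1 → posterior Dirichlet(7/4, 11/3, 4)
obs 5: x=1 → posterior Dirichlet(7/4, 14/3, 4)
obs 6: x=0 → posterior Dirichlet(11/4, 14/3, 4)
obs 7: x=2 → posterior Dirichlet(11/4, 14/3, 5)
obs 8: x=0 → posterior Dirichlet(15/4, 14/3, 5)
obs 9: x=1 → posterior Dirichlet(15/4, 17/3, 5)
obs 10: x=0 → posterior Dirichlet(19/4, 17/3, 5)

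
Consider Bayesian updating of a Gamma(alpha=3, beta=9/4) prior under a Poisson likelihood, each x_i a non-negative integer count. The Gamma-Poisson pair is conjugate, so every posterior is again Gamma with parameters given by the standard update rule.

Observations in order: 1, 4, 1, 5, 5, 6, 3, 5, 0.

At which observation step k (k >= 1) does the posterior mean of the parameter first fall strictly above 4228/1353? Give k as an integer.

k = 8

obs 1: x=1 → posterior Gamma(4, 13/4)
obs 2: x=4 → posterior Gamma(8, 17/4)
obs 3: x=1 → posterior Gamma(9, 21/4)
obs 4: x=5 → posterior Gamma(14, 25/4)
obs 5: x=5 → posterior Gamma(19, 29/4)
obs 6: x=6 → posterior Gamma(25, 33/4)
obs 7: x=3 → posterior Gamma(28, 37/4)
obs 8: x=5 → posterior Gamma(33, 41/4)
obs 9: x=0 → posterior Gamma(33, 45/4)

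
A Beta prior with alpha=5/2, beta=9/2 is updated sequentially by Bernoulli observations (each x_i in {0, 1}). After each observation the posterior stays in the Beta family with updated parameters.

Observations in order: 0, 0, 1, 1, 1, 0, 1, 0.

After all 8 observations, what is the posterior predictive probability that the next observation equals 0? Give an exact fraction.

obs 1: x=0 → posterior Beta(5/2, 11/2)
obs 2: x=0 → posterior Beta(5/2, 13/2)
obs 3: x=1 → posterior Beta(7/2, 13/2)
obs 4: x=1 → posterior Beta(9/2, 13/2)
obs 5: x=1 → posterior Beta(11/2, 13/2)
obs 6: x=0 → posterior Beta(11/2, 15/2)
obs 7: x=1 → posterior Beta(13/2, 15/2)
obs 8: x=0 → posterior Beta(13/2, 17/2)

17/30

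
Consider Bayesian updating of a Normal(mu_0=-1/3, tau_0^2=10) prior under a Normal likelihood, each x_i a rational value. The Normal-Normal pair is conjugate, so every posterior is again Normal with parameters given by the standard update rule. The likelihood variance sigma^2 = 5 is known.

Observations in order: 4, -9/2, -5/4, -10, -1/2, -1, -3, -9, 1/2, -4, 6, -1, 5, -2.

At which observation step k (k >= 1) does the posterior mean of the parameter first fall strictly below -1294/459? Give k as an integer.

k = 8

obs 1: x=4 → posterior Normal(23/9, 10/3)
obs 2: x=-9/2 → posterior Normal(-4/15, 2)
obs 3: x=-5/4 → posterior Normal(-23/42, 10/7)
obs 4: x=-10 → posterior Normal(-143/54, 10/9)
obs 5: x=-1/2 → posterior Normal(-149/66, 10/11)
obs 6: x=-1 → posterior Normal(-161/78, 10/13)
obs 7: x=-3 → posterior Normal(-197/90, 2/3)
obs 8: x=-9 → posterior Normal(-305/102, 10/17)
obs 9: x=1/2 → posterior Normal(-299/114, 10/19)
obs 10: x=-4 → posterior Normal(-347/126, 10/21)
obs 11: x=6 → posterior Normal(-275/138, 10/23)
obs 12: x=-1 → posterior Normal(-287/150, 2/5)
obs 13: x=5 → posterior Normal(-227/162, 10/27)
obs 14: x=-2 → posterior Normal(-251/174, 10/29)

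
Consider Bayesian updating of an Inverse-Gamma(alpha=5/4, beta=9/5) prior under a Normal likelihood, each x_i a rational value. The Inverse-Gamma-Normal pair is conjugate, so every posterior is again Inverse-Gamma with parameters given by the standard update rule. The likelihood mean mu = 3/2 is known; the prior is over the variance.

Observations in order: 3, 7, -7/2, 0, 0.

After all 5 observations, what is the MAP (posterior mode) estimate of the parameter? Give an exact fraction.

656/95

obs 1: x=3 → posterior Inverse-Gamma(7/4, 117/40)
obs 2: x=7 → posterior Inverse-Gamma(9/4, 361/20)
obs 3: x=-7/2 → posterior Inverse-Gamma(11/4, 611/20)
obs 4: x=0 → posterior Inverse-Gamma(13/4, 1267/40)
obs 5: x=0 → posterior Inverse-Gamma(15/4, 164/5)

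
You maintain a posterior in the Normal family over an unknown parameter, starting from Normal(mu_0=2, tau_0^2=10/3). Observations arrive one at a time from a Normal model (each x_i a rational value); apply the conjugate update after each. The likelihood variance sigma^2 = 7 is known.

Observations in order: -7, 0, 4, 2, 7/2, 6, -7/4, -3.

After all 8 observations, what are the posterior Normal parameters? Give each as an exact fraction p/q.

obs 1: x=-7 → posterior Normal(-28/31, 70/31)
obs 2: x=0 → posterior Normal(-28/41, 70/41)
obs 3: x=4 → posterior Normal(4/17, 70/51)
obs 4: x=2 → posterior Normal(32/61, 70/61)
obs 5: x=7/2 → posterior Normal(67/71, 70/71)
obs 6: x=6 → posterior Normal(127/81, 70/81)
obs 7: x=-7/4 → posterior Normal(219/182, 10/13)
obs 8: x=-3 → posterior Normal(159/202, 70/101)

mu_0=159/202, tau_0^2=70/101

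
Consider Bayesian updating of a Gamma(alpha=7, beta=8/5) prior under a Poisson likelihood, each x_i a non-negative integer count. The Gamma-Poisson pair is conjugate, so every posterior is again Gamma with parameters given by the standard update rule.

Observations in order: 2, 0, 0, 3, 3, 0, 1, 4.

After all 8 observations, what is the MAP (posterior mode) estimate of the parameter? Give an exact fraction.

95/48

obs 1: x=2 → posterior Gamma(9, 13/5)
obs 2: x=0 → posterior Gamma(9, 18/5)
obs 3: x=0 → posterior Gamma(9, 23/5)
obs 4: x=3 → posterior Gamma(12, 28/5)
obs 5: x=3 → posterior Gamma(15, 33/5)
obs 6: x=0 → posterior Gamma(15, 38/5)
obs 7: x=1 → posterior Gamma(16, 43/5)
obs 8: x=4 → posterior Gamma(20, 48/5)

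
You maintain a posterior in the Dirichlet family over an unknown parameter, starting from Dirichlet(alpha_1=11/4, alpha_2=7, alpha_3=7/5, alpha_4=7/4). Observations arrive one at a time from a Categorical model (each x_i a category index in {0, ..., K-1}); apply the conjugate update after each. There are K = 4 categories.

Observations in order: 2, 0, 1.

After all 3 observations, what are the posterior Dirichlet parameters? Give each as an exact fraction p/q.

alpha_1=15/4, alpha_2=8, alpha_3=12/5, alpha_4=7/4

obs 1: x=2 → posterior Dirichlet(11/4, 7, 12/5, 7/4)
obs 2: x=0 → posterior Dirichlet(15/4, 7, 12/5, 7/4)
obs 3: x=1 → posterior Dirichlet(15/4, 8, 12/5, 7/4)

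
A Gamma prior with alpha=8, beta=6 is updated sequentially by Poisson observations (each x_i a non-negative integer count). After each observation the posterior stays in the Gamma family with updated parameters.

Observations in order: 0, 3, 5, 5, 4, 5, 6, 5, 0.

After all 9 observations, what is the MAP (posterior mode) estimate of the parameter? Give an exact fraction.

8/3

obs 1: x=0 → posterior Gamma(8, 7)
obs 2: x=3 → posterior Gamma(11, 8)
obs 3: x=5 → posterior Gamma(16, 9)
obs 4: x=5 → posterior Gamma(21, 10)
obs 5: x=4 → posterior Gamma(25, 11)
obs 6: x=5 → posterior Gamma(30, 12)
obs 7: x=6 → posterior Gamma(36, 13)
obs 8: x=5 → posterior Gamma(41, 14)
obs 9: x=0 → posterior Gamma(41, 15)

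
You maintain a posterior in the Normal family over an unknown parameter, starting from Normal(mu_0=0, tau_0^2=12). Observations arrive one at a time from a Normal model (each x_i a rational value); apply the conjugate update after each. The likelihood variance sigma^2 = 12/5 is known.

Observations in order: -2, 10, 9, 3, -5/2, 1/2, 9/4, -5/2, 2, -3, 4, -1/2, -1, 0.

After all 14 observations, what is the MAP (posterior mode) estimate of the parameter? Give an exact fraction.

obs 1: x=-2 → posterior Normal(-5/3, 2)
obs 2: x=10 → posterior Normal(40/11, 12/11)
obs 3: x=9 → posterior Normal(85/16, 3/4)
obs 4: x=3 → posterior Normal(100/21, 4/7)
obs 5: x=-5/2 → posterior Normal(175/52, 6/13)
obs 6: x=1/2 → posterior Normal(90/31, 12/31)
obs 7: x=9/4 → posterior Normal(45/16, 1/3)
obs 8: x=-5/2 → posterior Normal(355/164, 12/41)
obs 9: x=2 → posterior Normal(395/184, 6/23)
obs 10: x=-3 → posterior Normal(335/204, 4/17)
obs 11: x=4 → posterior Normal(415/224, 3/14)
obs 12: x=-1/2 → posterior Normal(405/244, 12/61)
obs 13: x=-1 → posterior Normal(35/24, 2/11)
obs 14: x=0 → posterior Normal(385/284, 12/71)

385/284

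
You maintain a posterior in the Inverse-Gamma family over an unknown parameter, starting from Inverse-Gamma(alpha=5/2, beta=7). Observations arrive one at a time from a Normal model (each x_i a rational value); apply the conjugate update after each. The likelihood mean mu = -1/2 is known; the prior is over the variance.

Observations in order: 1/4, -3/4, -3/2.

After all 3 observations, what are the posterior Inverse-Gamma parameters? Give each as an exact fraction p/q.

alpha=4, beta=125/16

obs 1: x=1/4 → posterior Inverse-Gamma(3, 233/32)
obs 2: x=-3/4 → posterior Inverse-Gamma(7/2, 117/16)
obs 3: x=-3/2 → posterior Inverse-Gamma(4, 125/16)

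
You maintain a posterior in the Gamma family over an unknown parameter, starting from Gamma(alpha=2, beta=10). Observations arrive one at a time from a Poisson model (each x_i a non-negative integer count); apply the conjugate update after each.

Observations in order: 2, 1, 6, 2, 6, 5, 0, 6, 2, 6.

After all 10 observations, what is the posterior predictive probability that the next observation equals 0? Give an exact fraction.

obs 1: x=2 → posterior Gamma(4, 11)
obs 2: x=1 → posterior Gamma(5, 12)
obs 3: x=6 → posterior Gamma(11, 13)
obs 4: x=2 → posterior Gamma(13, 14)
obs 5: x=6 → posterior Gamma(19, 15)
obs 6: x=5 → posterior Gamma(24, 16)
obs 7: x=0 → posterior Gamma(24, 17)
obs 8: x=6 → posterior Gamma(30, 18)
obs 9: x=2 → posterior Gamma(32, 19)
obs 10: x=6 → posterior Gamma(38, 20)

27487790694400000000000000000000000000000000000000/175522663228862486625127968549968702993144556569961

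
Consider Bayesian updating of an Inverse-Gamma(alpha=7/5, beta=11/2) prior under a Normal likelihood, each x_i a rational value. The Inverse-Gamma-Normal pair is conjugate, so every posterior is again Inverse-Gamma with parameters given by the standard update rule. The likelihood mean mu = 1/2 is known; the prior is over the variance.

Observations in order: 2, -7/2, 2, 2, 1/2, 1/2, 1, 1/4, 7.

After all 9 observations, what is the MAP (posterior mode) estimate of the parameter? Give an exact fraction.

2035/368

obs 1: x=2 → posterior Inverse-Gamma(19/10, 53/8)
obs 2: x=-7/2 → posterior Inverse-Gamma(12/5, 117/8)
obs 3: x=2 → posterior Inverse-Gamma(29/10, 63/4)
obs 4: x=2 → posterior Inverse-Gamma(17/5, 135/8)
obs 5: x=1/2 → posterior Inverse-Gamma(39/10, 135/8)
obs 6: x=1/2 → posterior Inverse-Gamma(22/5, 135/8)
obs 7: x=1 → posterior Inverse-Gamma(49/10, 17)
obs 8: x=1/4 → posterior Inverse-Gamma(27/5, 545/32)
obs 9: x=7 → posterior Inverse-Gamma(59/10, 1221/32)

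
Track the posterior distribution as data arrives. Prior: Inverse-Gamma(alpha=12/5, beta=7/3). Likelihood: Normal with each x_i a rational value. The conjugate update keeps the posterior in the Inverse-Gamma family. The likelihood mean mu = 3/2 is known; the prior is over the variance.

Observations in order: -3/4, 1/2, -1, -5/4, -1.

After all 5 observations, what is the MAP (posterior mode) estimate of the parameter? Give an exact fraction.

obs 1: x=-3/4 → posterior Inverse-Gamma(29/10, 467/96)
obs 2: x=1/2 → posterior Inverse-Gamma(17/5, 515/96)
obs 3: x=-1 → posterior Inverse-Gamma(39/10, 815/96)
obs 4: x=-5/4 → posterior Inverse-Gamma(22/5, 589/48)
obs 5: x=-1 → posterior Inverse-Gamma(49/10, 739/48)

3695/1416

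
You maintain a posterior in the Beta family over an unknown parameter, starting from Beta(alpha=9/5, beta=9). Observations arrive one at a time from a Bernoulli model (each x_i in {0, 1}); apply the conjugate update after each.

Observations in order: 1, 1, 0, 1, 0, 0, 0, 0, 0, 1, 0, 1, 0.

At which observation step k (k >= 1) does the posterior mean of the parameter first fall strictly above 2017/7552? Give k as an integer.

k = 2

obs 1: x=1 → posterior Beta(14/5, 9)
obs 2: x=1 → posterior Beta(19/5, 9)
obs 3: x=0 → posterior Beta(19/5, 10)
obs 4: x=1 → posterior Beta(24/5, 10)
obs 5: x=0 → posterior Beta(24/5, 11)
obs 6: x=0 → posterior Beta(24/5, 12)
obs 7: x=0 → posterior Beta(24/5, 13)
obs 8: x=0 → posterior Beta(24/5, 14)
obs 9: x=0 → posterior Beta(24/5, 15)
obs 10: x=1 → posterior Beta(29/5, 15)
obs 11: x=0 → posterior Beta(29/5, 16)
obs 12: x=1 → posterior Beta(34/5, 16)
obs 13: x=0 → posterior Beta(34/5, 17)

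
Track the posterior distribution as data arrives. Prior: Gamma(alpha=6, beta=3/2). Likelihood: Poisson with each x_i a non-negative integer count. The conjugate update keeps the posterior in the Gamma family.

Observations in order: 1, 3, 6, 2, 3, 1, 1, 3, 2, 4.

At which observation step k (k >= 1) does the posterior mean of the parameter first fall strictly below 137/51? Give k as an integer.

obs 1: x=1 → posterior Gamma(7, 5/2)
obs 2: x=3 → posterior Gamma(10, 7/2)
obs 3: x=6 → posterior Gamma(16, 9/2)
obs 4: x=2 → posterior Gamma(18, 11/2)
obs 5: x=3 → posterior Gamma(21, 13/2)
obs 6: x=1 → posterior Gamma(22, 15/2)
obs 7: x=1 → posterior Gamma(23, 17/2)
obs 8: x=3 → posterior Gamma(26, 19/2)
obs 9: x=2 → posterior Gamma(28, 21/2)
obs 10: x=4 → posterior Gamma(32, 23/2)

k = 9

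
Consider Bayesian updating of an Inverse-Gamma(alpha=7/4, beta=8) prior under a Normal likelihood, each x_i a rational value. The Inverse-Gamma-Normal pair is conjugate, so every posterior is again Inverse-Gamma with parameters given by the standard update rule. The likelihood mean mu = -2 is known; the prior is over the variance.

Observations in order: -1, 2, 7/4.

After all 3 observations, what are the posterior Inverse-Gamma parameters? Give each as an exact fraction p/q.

obs 1: x=-1 → posterior Inverse-Gamma(9/4, 17/2)
obs 2: x=2 → posterior Inverse-Gamma(11/4, 33/2)
obs 3: x=7/4 → posterior Inverse-Gamma(13/4, 753/32)

alpha=13/4, beta=753/32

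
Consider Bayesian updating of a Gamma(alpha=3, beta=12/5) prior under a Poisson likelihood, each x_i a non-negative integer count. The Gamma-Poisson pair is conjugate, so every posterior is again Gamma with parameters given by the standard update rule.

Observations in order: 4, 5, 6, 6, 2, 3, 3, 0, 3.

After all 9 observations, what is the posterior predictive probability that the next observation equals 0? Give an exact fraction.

28550909573650066229089548892507907074710182727352898122649193/541638008296341754635824011376225346986572413939634062667808768

obs 1: x=4 → posterior Gamma(7, 17/5)
obs 2: x=5 → posterior Gamma(12, 22/5)
obs 3: x=6 → posterior Gamma(18, 27/5)
obs 4: x=6 → posterior Gamma(24, 32/5)
obs 5: x=2 → posterior Gamma(26, 37/5)
obs 6: x=3 → posterior Gamma(29, 42/5)
obs 7: x=3 → posterior Gamma(32, 47/5)
obs 8: x=0 → posterior Gamma(32, 52/5)
obs 9: x=3 → posterior Gamma(35, 57/5)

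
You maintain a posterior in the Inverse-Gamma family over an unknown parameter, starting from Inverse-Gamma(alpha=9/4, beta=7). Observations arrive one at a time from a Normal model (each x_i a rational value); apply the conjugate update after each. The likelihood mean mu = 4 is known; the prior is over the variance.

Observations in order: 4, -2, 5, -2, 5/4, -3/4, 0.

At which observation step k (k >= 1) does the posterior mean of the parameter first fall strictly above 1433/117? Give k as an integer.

obs 1: x=4 → posterior Inverse-Gamma(11/4, 7)
obs 2: x=-2 → posterior Inverse-Gamma(13/4, 25)
obs 3: x=5 → posterior Inverse-Gamma(15/4, 51/2)
obs 4: x=-2 → posterior Inverse-Gamma(17/4, 87/2)
obs 5: x=5/4 → posterior Inverse-Gamma(19/4, 1513/32)
obs 6: x=-3/4 → posterior Inverse-Gamma(21/4, 937/16)
obs 7: x=0 → posterior Inverse-Gamma(23/4, 1065/16)

k = 4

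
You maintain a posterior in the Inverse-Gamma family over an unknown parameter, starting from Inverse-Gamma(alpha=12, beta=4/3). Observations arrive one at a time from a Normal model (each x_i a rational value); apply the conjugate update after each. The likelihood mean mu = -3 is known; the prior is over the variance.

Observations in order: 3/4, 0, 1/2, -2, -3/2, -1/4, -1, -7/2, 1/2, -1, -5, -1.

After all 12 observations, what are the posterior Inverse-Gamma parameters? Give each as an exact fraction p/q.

obs 1: x=3/4 → posterior Inverse-Gamma(25/2, 803/96)
obs 2: x=0 → posterior Inverse-Gamma(13, 1235/96)
obs 3: x=1/2 → posterior Inverse-Gamma(27/2, 1823/96)
obs 4: x=-2 → posterior Inverse-Gamma(14, 1871/96)
obs 5: x=-3/2 → posterior Inverse-Gamma(29/2, 1979/96)
obs 6: x=-1/4 → posterior Inverse-Gamma(15, 1171/48)
obs 7: x=-1 → posterior Inverse-Gamma(31/2, 1267/48)
obs 8: x=-7/2 → posterior Inverse-Gamma(16, 1273/48)
obs 9: x=1/2 → posterior Inverse-Gamma(33/2, 1567/48)
obs 10: x=-1 → posterior Inverse-Gamma(17, 1663/48)
obs 11: x=-5 → posterior Inverse-Gamma(35/2, 1759/48)
obs 12: x=-1 → posterior Inverse-Gamma(18, 1855/48)

alpha=18, beta=1855/48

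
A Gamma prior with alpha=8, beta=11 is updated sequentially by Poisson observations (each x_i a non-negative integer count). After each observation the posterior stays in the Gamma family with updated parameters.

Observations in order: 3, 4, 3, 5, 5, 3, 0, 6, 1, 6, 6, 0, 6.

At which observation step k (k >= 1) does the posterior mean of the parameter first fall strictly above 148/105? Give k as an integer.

obs 1: x=3 → posterior Gamma(11, 12)
obs 2: x=4 → posterior Gamma(15, 13)
obs 3: x=3 → posterior Gamma(18, 14)
obs 4: x=5 → posterior Gamma(23, 15)
obs 5: x=5 → posterior Gamma(28, 16)
obs 6: x=3 → posterior Gamma(31, 17)
obs 7: x=0 → posterior Gamma(31, 18)
obs 8: x=6 → posterior Gamma(37, 19)
obs 9: x=1 → posterior Gamma(38, 20)
obs 10: x=6 → posterior Gamma(44, 21)
obs 11: x=6 → posterior Gamma(50, 22)
obs 12: x=0 → posterior Gamma(50, 23)
obs 13: x=6 → posterior Gamma(56, 24)

k = 4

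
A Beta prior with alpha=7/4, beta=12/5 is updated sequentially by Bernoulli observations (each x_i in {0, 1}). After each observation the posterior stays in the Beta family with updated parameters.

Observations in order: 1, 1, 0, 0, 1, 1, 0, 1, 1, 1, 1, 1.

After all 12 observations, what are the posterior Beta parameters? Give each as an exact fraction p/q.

obs 1: x=1 → posterior Beta(11/4, 12/5)
obs 2: x=1 → posterior Beta(15/4, 12/5)
obs 3: x=0 → posterior Beta(15/4, 17/5)
obs 4: x=0 → posterior Beta(15/4, 22/5)
obs 5: x=1 → posterior Beta(19/4, 22/5)
obs 6: x=1 → posterior Beta(23/4, 22/5)
obs 7: x=0 → posterior Beta(23/4, 27/5)
obs 8: x=1 → posterior Beta(27/4, 27/5)
obs 9: x=1 → posterior Beta(31/4, 27/5)
obs 10: x=1 → posterior Beta(35/4, 27/5)
obs 11: x=1 → posterior Beta(39/4, 27/5)
obs 12: x=1 → posterior Beta(43/4, 27/5)

alpha=43/4, beta=27/5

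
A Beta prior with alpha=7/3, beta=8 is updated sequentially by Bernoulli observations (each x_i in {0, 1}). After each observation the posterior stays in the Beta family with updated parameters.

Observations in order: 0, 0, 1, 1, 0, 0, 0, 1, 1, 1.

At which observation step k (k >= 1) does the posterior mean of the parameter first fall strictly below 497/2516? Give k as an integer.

k = 2

obs 1: x=0 → posterior Beta(7/3, 9)
obs 2: x=0 → posterior Beta(7/3, 10)
obs 3: x=1 → posterior Beta(10/3, 10)
obs 4: x=1 → posterior Beta(13/3, 10)
obs 5: x=0 → posterior Beta(13/3, 11)
obs 6: x=0 → posterior Beta(13/3, 12)
obs 7: x=0 → posterior Beta(13/3, 13)
obs 8: x=1 → posterior Beta(16/3, 13)
obs 9: x=1 → posterior Beta(19/3, 13)
obs 10: x=1 → posterior Beta(22/3, 13)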